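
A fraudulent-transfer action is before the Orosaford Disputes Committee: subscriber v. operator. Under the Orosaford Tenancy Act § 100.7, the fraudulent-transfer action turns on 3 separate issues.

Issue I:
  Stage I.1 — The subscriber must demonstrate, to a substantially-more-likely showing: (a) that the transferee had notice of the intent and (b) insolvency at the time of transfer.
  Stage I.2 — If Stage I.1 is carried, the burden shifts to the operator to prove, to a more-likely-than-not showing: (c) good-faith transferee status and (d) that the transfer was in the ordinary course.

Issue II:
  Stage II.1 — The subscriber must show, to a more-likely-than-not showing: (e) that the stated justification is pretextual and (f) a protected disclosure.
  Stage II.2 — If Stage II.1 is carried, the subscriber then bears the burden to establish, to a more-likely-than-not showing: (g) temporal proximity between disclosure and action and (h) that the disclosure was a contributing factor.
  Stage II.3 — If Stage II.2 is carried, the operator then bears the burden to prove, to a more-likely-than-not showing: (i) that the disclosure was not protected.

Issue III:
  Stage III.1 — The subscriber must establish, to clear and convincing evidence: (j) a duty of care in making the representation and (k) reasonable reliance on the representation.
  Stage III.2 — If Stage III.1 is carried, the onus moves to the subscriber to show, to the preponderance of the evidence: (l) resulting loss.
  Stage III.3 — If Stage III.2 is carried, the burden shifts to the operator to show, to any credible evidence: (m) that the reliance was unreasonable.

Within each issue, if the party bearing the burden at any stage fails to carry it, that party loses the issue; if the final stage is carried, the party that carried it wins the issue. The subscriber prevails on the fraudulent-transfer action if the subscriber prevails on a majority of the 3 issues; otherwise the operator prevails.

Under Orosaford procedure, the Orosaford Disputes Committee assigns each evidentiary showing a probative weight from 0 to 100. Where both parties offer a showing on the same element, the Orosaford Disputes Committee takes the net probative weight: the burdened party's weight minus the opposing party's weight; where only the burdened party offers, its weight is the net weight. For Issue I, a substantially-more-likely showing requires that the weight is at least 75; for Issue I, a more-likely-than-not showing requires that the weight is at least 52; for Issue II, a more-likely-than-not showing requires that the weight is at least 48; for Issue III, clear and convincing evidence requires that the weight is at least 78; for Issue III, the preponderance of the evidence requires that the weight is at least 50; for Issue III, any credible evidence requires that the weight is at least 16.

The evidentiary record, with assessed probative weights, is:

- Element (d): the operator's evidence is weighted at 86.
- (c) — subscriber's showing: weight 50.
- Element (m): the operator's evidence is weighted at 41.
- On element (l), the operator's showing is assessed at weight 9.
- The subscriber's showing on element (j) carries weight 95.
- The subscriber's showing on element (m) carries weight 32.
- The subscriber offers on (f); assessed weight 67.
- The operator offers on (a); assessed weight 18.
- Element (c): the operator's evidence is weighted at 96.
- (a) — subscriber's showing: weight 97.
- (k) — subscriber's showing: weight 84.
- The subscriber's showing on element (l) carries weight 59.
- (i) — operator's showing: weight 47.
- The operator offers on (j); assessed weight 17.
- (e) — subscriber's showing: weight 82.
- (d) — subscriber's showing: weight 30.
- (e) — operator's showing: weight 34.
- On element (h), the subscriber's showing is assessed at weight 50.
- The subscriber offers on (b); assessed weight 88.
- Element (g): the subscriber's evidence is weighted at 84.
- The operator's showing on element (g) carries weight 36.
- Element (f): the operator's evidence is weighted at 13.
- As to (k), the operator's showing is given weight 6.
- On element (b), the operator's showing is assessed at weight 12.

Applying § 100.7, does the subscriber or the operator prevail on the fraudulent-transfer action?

subscriber

— Issue I —
At Stage I.1 the subscriber must meet a substantially-more-likely showing (weight is at least 75): on (a) the weight is 97 less the opposing 18 gives net 79, ≥ 75, so (a) meets the standard; on (b) the weight is 88 less the opposing 12 gives net 76, which does reach 75, so (b) meets the standard.
  Stage I.1 carried; the burden shifts to the operator.
At Stage I.2 the operator must meet a more-likely-than-not showing (weight is at least 52): on (c) the weight is 96 less the opposing 50 gives net 46, which does not reach 52, so (c) does not meet the standard; on (d) the weight is 86 less the opposing 30 gives net 56, ≥ 52, so (d) meets the standard.
  The operator does not carry Stage I.2.
So the subscriber prevails on this issue.
— Issue II —
At Stage II.1 the subscriber must meet a more-likely-than-not showing (weight is at least 48): on (e) the weight is 82 less the opposing 34 gives net 48, ≥ 48, so (e) meets the standard; on (f) the weight is 67 less the opposing 13 gives net 54, which does reach 48, so (f) meets the standard.
  All elements met. The subscriber retains the burden for Stage II.2.
At Stage II.2 the subscriber must meet a more-likely-than-not showing (weight is at least 48): on (g) the weight is 84 less the opposing 36 gives net 48, which does reach 48, so (g) meets the standard; on (h) the weight is 50, which does reach 48, so (h) meets the standard.
  Stage II.2 carried; the burden shifts to the operator.
At Stage II.3 the operator must meet a more-likely-than-not showing (weight is at least 48): on (i) the weight is 47, which does not reach 48, so (i) does not meet the standard.
  Stage II.3 not carried; the operator fails its burden.
The analysis ends at Stage II.3; the subscriber prevails on this issue.
— Issue III —
Stage III.1 (subscriber, clear and convincing evidence, weight is at least 78): (j) net 95−17=78 ≥ 78 — meets; (k) net 84−6=78 ≥ 78 — meets.
  Stage III.1 is satisfied; the subscriber continues to bear the burden.
Stage III.2 (subscriber, the preponderance of the evidence, weight is at least 50): (l) net 59−9=50 ≥ 50 — meets.
  Stage III.2 carried; the burden shifts to the operator.
Stage III.3 (operator, any credible evidence, weight is at least 16): (m) net 41−32=9 < 16 — fails.
  The operator does not carry Stage III.3.
So the subscriber prevails on this issue.
Per-issue: Issue I → subscriber; Issue II → subscriber; Issue III → subscriber. The subscriber must prevail on a majority of issues; overall, the subscriber prevails.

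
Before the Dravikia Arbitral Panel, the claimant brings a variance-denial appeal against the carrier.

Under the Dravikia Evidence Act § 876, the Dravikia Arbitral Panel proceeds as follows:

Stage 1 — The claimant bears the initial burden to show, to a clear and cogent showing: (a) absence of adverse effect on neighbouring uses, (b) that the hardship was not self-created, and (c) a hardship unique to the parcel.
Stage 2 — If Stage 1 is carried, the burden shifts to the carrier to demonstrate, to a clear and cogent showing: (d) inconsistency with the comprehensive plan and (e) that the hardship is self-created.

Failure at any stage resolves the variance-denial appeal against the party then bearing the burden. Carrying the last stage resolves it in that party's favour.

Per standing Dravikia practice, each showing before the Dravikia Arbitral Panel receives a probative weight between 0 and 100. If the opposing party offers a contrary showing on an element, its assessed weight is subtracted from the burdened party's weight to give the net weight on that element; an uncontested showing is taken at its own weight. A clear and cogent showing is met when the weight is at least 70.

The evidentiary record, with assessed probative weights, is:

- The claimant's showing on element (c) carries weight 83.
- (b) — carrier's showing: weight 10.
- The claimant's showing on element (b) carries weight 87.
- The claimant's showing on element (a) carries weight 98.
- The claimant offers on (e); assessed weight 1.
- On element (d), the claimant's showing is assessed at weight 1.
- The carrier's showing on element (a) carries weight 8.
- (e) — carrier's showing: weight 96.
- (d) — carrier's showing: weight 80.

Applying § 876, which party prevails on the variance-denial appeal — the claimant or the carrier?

At Stage 1 the claimant must meet a clear and cogent showing (weight is at least 70): on (a) the weight is 98 less the opposing 8 gives net 90, ≥ 70, so (a) meets the standard; on (b) the weight is 87 less the opposing 10 gives net 77, which does reach 70, so (b) meets the standard; on (c) the weight is 83, ≥ 70, so (c) meets the standard.
  Stage 1 is satisfied; the onus moves to the carrier.
At Stage 2 the carrier must meet a clear and cogent showing (weight is at least 70): on (d) the weight is 80 less the opposing 1 gives net 79, which does reach 70, so (d) meets the standard; on (e) the weight is 96 less the opposing 1 gives net 95, which does reach 70, so (e) meets the standard.
  Stage 2 carried; the final stage is satisfied.
With every stage satisfied, the carrier prevails.

carrier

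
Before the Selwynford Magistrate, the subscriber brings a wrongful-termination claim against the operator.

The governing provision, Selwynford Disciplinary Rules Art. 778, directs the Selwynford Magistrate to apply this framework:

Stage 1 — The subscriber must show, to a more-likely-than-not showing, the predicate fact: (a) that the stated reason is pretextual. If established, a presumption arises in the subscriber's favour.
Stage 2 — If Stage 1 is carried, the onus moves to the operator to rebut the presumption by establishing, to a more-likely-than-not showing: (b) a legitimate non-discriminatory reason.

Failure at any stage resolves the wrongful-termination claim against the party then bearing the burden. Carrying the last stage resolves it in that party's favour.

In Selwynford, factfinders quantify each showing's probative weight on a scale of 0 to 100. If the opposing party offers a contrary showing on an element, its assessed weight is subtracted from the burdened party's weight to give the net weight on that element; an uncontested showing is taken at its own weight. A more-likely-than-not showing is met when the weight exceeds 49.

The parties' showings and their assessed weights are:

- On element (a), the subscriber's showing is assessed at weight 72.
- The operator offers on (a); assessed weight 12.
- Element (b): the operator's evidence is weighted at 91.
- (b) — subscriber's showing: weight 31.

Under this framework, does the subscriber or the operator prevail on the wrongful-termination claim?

At Stage 1 the subscriber must meet a more-likely-than-not showing (weight exceeds 49): on (a) the weight is 72 less the opposing 12 gives net 60, which does exceed 49, so (a) meets the standard.
  Stage 1 carried; the burden shifts to the operator.
At Stage 2 the operator must meet a more-likely-than-not showing (weight exceeds 49): on (b) the weight is 91 less the opposing 31 gives net 60, > 49, so (b) meets the standard.
  The operator carries the last stage.
Every stage carried; the operator prevails.

operator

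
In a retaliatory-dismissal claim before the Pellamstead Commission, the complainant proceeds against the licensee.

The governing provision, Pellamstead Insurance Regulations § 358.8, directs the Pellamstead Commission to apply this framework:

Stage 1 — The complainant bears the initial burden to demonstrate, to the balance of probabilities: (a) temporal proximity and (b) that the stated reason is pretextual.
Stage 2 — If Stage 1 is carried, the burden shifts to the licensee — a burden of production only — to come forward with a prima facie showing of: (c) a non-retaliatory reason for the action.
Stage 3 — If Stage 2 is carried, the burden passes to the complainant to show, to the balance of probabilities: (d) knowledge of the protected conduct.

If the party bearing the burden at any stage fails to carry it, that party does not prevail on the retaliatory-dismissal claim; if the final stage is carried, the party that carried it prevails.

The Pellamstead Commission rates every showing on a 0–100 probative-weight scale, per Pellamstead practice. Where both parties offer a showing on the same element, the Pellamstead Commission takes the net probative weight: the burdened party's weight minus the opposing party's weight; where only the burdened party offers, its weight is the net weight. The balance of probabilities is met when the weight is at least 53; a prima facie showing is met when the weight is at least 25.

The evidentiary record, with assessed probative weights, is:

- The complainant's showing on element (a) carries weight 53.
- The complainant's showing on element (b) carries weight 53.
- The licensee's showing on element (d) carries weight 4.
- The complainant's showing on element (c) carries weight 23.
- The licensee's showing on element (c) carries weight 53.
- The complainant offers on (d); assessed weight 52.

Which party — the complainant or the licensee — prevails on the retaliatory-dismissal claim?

Stage 1 (complainant, the balance of probabilities, weight is at least 53): (a) 53 ≥ 53 — meets; (b) 53 ≥ 53 — meets.
  The complainant carries Stage 1; the licensee now bears the burden.
Stage 2 (licensee, a prima facie showing, weight is at least 25): (c) net 53−23=30 ≥ 25 — meets.
  All elements met. The burden passes to the complainant.
Stage 3 (complainant, the balance of probabilities, weight is at least 53): (d) net 52−4=48 < 53 — fails.
  Not every element is met, so the complainant fails to carry Stage 3.
So the licensee prevails.

licensee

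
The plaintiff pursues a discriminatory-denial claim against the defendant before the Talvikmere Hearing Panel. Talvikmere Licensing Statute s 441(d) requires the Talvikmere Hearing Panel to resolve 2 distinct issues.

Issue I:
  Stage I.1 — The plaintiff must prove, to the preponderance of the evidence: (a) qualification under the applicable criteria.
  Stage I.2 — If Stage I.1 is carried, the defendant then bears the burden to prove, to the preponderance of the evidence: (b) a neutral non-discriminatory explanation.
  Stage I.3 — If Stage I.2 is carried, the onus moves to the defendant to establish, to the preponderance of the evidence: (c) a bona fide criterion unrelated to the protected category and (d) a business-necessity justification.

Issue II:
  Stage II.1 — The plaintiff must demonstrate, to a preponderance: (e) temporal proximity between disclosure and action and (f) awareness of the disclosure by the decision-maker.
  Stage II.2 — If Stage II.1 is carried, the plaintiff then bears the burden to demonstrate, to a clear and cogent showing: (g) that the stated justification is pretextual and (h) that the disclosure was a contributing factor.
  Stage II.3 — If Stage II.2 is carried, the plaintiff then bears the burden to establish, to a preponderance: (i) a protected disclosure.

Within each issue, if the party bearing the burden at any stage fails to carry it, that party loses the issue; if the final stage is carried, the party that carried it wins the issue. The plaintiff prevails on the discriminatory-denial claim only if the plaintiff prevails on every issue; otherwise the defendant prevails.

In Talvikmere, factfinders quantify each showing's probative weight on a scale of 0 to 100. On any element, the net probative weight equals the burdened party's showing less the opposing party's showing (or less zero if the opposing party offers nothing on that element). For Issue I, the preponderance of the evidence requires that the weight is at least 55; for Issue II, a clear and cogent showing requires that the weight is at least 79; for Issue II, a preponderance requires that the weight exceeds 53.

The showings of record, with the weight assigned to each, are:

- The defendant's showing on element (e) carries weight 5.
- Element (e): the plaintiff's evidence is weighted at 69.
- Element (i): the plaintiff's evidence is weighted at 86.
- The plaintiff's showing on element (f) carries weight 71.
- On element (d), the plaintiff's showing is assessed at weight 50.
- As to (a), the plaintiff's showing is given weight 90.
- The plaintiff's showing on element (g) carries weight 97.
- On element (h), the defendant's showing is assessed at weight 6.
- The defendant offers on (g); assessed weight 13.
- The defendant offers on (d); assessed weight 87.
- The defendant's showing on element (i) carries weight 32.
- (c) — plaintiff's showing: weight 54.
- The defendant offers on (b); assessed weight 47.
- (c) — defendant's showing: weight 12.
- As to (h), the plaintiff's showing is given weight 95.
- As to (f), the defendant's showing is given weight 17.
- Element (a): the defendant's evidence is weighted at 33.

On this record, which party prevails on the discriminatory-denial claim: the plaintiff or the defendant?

— Issue I —
Stage I.1 — burden on plaintiff; standard: the preponderance of the evidence (weight is at least 55).
    (a): 90 − 33 = 57 ≥ 55 [met]
  The plaintiff carries Stage I.1; the defendant now bears the burden.
Stage I.2 — burden on defendant; standard: the preponderance of the evidence (weight is at least 55).
    (b): 47 < 55 [not met]
  Stage I.2 not carried; the defendant fails its burden.
So the plaintiff prevails on this issue.
— Issue II —
At Stage II.1 the plaintiff must meet a preponderance (weight exceeds 53): on (e) the weight is 69 less the opposing 5 gives net 64, > 53, so (e) meets the standard; on (f) the weight is 71 less the opposing 17 gives net 54, > 53, so (f) meets the standard.
  Stage II.1 is satisfied; the plaintiff continues to bear the burden.
At Stage II.2 the plaintiff must meet a clear and cogent showing (weight is at least 79): on (g) the weight is 97 less the opposing 13 gives net 84, ≥ 79, so (g) meets the standard; on (h) the weight is 95 less the opposing 6 gives net 89, which does reach 79, so (h) meets the standard.
  Stage II.2 is satisfied; the plaintiff continues to bear the burden.
At Stage II.3 the plaintiff must meet a preponderance (weight exceeds 53): on (i) the weight is 86 less the opposing 32 gives net 54, > 53, so (i) meets the standard.
  The plaintiff carries the last stage.
With every stage satisfied, the plaintiff prevails on this issue.
Per-issue: Issue I → plaintiff; Issue II → plaintiff. The plaintiff must prevail on every issue; overall, the plaintiff prevails.

plaintiff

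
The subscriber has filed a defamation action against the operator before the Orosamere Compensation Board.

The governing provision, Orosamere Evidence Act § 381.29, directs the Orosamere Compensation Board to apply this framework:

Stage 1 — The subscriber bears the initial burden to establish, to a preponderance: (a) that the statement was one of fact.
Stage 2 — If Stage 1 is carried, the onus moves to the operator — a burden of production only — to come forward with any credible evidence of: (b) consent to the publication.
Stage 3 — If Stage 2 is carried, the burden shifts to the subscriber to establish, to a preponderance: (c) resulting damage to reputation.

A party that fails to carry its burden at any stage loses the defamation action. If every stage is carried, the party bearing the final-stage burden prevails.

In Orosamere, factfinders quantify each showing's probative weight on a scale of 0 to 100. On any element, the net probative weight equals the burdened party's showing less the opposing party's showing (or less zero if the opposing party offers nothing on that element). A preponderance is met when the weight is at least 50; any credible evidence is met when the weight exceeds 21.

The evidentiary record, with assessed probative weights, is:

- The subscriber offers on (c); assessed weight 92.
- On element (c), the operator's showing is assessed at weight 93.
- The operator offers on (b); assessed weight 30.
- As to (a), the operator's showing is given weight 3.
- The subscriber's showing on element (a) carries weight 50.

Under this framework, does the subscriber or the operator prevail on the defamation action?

At Stage 1 the subscriber must meet a preponderance (weight is at least 50): on (a) the weight is 50 less the opposing 3 gives net 47, which does not reach 50, so (a) does not meet the standard.
  Not every element is met, so the subscriber fails to carry Stage 1.
The analysis ends at Stage 1; the operator prevails.

operator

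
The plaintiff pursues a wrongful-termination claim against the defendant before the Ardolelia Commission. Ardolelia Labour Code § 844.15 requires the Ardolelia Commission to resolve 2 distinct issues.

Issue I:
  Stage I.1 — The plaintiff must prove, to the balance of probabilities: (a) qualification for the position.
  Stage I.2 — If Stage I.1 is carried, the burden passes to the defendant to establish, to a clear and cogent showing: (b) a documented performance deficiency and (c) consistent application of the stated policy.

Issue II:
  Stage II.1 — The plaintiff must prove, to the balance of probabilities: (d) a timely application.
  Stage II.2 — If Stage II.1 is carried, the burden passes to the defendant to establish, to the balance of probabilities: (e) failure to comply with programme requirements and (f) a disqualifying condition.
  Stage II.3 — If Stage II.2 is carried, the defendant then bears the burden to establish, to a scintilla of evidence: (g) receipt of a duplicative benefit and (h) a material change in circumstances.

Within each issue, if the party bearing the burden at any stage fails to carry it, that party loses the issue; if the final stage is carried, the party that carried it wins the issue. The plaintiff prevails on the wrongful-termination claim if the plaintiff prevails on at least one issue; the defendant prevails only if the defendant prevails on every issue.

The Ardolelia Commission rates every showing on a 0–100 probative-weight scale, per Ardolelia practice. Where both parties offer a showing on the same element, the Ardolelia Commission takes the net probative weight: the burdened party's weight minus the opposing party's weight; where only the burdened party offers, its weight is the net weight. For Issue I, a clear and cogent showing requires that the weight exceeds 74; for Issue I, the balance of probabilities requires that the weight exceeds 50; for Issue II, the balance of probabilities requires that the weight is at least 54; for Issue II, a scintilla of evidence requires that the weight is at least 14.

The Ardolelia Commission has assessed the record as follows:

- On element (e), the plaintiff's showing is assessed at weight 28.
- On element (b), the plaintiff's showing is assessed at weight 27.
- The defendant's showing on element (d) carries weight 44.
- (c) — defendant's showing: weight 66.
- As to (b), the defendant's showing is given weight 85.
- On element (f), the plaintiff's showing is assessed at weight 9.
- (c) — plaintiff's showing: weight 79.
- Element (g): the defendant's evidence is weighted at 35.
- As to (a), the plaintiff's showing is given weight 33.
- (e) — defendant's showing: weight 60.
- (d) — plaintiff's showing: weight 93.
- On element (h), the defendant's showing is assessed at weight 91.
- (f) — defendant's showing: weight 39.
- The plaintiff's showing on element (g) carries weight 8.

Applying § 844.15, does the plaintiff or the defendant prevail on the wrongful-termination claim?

defendant

— Issue I —
Stage I.1 (plaintiff, the balance of probabilities, weight exceeds 50): (a) 33 ≤ 50 — fails.
  Stage I.1 not carried; the plaintiff fails its burden.
The analysis ends at Stage I.1; the defendant prevails on this issue.
— Issue II —
At Stage II.1 the plaintiff must meet the balance of probabilities (weight is at least 54): on (d) the weight is 93 less the opposing 44 gives net 49, < 54, so (d) does not meet the standard.
  Not every element is met, so the plaintiff fails to carry Stage II.1.
The defendant prevails on this issue.
Per-issue: Issue I → defendant; Issue II → defendant. The plaintiff must prevail on at least one issue; overall, the defendant prevails.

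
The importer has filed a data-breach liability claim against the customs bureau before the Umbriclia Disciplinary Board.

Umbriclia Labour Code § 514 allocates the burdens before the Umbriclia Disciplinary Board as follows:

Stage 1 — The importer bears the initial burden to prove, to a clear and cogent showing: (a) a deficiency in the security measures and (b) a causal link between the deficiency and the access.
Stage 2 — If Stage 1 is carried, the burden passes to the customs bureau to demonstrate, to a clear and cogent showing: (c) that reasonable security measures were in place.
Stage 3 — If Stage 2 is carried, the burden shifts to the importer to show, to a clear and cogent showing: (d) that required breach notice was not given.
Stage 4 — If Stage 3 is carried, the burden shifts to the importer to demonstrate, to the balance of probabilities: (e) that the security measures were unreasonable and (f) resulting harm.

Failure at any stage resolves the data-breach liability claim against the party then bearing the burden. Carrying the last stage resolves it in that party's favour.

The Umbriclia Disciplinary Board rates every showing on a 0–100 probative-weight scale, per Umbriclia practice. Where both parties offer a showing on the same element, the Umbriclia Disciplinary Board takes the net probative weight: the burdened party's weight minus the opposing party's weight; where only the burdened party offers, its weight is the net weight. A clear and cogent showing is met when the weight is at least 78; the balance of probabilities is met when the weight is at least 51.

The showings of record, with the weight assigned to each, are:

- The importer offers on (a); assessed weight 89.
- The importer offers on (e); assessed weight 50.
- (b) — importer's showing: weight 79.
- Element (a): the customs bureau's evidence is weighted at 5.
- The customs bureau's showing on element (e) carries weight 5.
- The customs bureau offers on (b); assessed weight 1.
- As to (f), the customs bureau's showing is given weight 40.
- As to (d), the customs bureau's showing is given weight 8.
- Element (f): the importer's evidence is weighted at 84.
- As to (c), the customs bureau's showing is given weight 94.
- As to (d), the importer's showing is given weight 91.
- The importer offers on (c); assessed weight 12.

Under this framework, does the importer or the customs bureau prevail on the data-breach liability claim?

At Stage 1 the importer must meet a clear and cogent showing (weight is at least 78): on (a) the weight is 89 less the opposing 5 gives net 84, which does reach 78, so (a) meets the standard; on (b) the weight is 79 less the opposing 1 gives net 78, ≥ 78, so (b) meets the standard.
  The importer carries Stage 1; the customs bureau now bears the burden.
At Stage 2 the customs bureau must meet a clear and cogent showing (weight is at least 78): on (c) the weight is 94 less the opposing 12 gives net 82, ≥ 78, so (c) meets the standard.
  Stage 2 is satisfied; the onus moves to the importer.
At Stage 3 the importer must meet a clear and cogent showing (weight is at least 78): on (d) the weight is 91 less the opposing 8 gives net 83, which does reach 78, so (d) meets the standard.
  All elements met. The importer retains the burden for Stage 4.
At Stage 4 the importer must meet the balance of probabilities (weight is at least 51): on (e) the weight is 50 less the opposing 5 gives net 45, which does not reach 51, so (e) does not meet the standard; on (f) the weight is 84 less the opposing 40 gives net 44, which does not reach 51, so (f) does not meet the standard.
  Stage 4 not carried; the importer fails its burden.
The analysis ends at Stage 4; the customs bureau prevails.

customs bureau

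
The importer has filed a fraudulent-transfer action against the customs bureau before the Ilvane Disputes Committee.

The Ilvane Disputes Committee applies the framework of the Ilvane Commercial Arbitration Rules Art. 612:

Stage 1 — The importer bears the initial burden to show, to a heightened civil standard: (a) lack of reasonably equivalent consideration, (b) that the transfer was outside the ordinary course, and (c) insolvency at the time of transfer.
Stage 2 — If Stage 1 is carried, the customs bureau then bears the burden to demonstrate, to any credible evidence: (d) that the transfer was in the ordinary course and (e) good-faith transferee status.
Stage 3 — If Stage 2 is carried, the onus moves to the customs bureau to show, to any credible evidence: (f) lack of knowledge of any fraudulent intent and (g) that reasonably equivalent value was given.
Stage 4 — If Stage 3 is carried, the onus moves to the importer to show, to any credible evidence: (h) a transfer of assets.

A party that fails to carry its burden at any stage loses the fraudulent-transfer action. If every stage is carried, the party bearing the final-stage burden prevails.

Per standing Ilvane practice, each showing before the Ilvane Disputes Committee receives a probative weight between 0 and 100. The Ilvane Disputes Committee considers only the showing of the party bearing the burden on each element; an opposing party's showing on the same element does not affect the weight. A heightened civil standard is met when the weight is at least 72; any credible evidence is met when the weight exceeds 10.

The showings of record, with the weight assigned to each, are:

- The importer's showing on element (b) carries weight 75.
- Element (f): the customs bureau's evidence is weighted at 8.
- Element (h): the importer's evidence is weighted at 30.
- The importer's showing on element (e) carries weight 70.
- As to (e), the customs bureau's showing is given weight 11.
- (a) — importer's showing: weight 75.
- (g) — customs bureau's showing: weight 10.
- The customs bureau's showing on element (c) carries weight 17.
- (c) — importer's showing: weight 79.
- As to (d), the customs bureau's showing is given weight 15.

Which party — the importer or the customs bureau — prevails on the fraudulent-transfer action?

importer

At Stage 1 the importer must meet a heightened civil standard (weight is at least 72): on (a) the weight is 75, ≥ 72, so (a) meets the standard; on (b) the weight is 75, ≥ 72, so (b) meets the standard; on (c) the weight is 79 (the customs bureau's 17 is given no effect), ≥ 72, so (c) meets the standard.
  The importer carries Stage 1; the customs bureau now bears the burden.
At Stage 2 the customs bureau must meet any credible evidence (weight exceeds 10): on (d) the weight is 15, > 10, so (d) meets the standard; on (e) the weight is 11 (the importer's 70 is given no effect), > 10, so (e) meets the standard.
  Stage 2 carried; the burden remains with the customs bureau.
At Stage 3 the customs bureau must meet any credible evidence (weight exceeds 10): on (f) the weight is 8, ≤ 10, so (f) does not meet the standard; on (g) the weight is 10, ≤ 10, so (g) does not meet the standard.
  Stage 3 not carried; the customs bureau fails its burden.
So the importer prevails.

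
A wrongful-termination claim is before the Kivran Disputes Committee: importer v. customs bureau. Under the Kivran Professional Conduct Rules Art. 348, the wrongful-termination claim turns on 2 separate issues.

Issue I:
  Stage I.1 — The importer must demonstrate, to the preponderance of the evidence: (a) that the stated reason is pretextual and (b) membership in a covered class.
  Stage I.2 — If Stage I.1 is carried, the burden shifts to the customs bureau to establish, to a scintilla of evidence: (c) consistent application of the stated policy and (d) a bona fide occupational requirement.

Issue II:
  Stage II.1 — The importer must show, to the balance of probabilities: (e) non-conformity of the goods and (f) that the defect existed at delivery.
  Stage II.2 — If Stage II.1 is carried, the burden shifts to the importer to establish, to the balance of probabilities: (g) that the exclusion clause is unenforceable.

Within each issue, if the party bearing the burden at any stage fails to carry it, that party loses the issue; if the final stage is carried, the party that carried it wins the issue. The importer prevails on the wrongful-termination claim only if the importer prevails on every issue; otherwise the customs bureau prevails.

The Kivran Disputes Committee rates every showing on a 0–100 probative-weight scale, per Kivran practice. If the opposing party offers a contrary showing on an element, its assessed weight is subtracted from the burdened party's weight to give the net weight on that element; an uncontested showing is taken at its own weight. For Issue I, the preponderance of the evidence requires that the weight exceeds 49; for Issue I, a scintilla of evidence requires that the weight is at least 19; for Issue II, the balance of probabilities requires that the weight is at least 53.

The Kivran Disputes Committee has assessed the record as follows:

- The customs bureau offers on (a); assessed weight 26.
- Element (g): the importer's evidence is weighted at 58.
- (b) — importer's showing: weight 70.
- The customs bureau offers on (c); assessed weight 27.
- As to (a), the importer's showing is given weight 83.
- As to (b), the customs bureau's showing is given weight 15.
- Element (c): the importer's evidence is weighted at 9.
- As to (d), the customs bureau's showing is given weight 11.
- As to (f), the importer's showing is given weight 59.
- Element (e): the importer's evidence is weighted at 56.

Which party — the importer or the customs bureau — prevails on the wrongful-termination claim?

— Issue I —
Stage I.1 — burden on importer; standard: the preponderance of the evidence (weight exceeds 49).
    (a): 83 − 26 = 57 > 49 [met]
    (b): 70 − 15 = 55 > 49 [met]
  Stage I.1 is satisfied; the onus moves to the customs bureau.
Stage I.2 — burden on customs bureau; standard: a scintilla of evidence (weight is at least 19).
    (c): 27 − 9 = 18 < 19 [not met]
    (d): 11 < 19 [not met]
  Not every element is met, so the customs bureau fails to carry Stage I.2.
The analysis ends at Stage I.2; the importer prevails on this issue.
— Issue II —
Stage II.1 (importer, the balance of probabilities, weight is at least 53): (e) 56 ≥ 53 — meets; (f) 59 ≥ 53 — meets.
  All elements met. The importer retains the burden for Stage II.2.
Stage II.2 (importer, the balance of probabilities, weight is at least 53): (g) 58 ≥ 53 — meets.
  Stage II.2 carried; the final stage is satisfied.
With every stage satisfied, the importer prevails on this issue.
Per-issue: Issue I → importer; Issue II → importer. The importer must prevail on every issue; overall, the importer prevails.

importer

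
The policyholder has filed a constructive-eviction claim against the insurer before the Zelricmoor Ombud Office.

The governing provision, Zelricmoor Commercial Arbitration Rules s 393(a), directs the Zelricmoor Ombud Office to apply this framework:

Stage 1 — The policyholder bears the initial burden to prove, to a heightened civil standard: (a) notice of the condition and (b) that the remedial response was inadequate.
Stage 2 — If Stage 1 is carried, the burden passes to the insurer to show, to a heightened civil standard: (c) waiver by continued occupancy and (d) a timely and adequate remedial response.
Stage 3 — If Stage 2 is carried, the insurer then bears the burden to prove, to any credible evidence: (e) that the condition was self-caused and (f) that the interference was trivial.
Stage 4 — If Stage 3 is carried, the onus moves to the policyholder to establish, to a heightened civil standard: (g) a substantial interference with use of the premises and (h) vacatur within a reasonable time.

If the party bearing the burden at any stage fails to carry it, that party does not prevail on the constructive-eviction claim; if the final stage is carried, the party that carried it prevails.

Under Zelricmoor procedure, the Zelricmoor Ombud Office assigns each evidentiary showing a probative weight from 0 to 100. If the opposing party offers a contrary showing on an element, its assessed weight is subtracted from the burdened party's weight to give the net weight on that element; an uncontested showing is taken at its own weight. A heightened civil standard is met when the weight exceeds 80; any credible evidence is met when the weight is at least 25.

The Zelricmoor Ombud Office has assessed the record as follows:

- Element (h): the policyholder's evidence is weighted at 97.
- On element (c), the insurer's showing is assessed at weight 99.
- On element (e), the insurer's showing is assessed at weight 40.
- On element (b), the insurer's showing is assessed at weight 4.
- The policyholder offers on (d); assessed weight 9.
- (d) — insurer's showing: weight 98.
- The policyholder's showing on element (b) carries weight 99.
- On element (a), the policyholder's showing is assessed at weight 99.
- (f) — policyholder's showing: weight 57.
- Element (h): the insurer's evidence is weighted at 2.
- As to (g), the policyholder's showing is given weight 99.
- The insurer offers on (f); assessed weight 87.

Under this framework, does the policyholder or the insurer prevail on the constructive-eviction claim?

Stage 1 — burden on policyholder; standard: a heightened civil standard (weight exceeds 80).
    (a): 99 > 80 [met]
    (b): 99 − 4 = 95 > 80 [met]
  All elements met. The burden passes to the insurer.
Stage 2 — burden on insurer; standard: a heightened civil standard (weight exceeds 80).
    (c): 99 > 80 [met]
    (d): 98 − 9 = 89 > 80 [met]
  Stage 2 carried; the burden remains with the insurer.
Stage 3 — burden on insurer; standard: any credible evidence (weight is at least 25).
    (e): 40 ≥ 25 [met]
    (f): 87 − 57 = 30 ≥ 25 [met]
  Stage 3 carried; the burden shifts to the policyholder.
Stage 4 — burden on policyholder; standard: a heightened civil standard (weight exceeds 80).
    (g): 99 > 80 [met]
    (h): 97 − 2 = 95 > 80 [met]
  The policyholder carries the last stage.
All stages carried — the policyholder prevails.

policyholder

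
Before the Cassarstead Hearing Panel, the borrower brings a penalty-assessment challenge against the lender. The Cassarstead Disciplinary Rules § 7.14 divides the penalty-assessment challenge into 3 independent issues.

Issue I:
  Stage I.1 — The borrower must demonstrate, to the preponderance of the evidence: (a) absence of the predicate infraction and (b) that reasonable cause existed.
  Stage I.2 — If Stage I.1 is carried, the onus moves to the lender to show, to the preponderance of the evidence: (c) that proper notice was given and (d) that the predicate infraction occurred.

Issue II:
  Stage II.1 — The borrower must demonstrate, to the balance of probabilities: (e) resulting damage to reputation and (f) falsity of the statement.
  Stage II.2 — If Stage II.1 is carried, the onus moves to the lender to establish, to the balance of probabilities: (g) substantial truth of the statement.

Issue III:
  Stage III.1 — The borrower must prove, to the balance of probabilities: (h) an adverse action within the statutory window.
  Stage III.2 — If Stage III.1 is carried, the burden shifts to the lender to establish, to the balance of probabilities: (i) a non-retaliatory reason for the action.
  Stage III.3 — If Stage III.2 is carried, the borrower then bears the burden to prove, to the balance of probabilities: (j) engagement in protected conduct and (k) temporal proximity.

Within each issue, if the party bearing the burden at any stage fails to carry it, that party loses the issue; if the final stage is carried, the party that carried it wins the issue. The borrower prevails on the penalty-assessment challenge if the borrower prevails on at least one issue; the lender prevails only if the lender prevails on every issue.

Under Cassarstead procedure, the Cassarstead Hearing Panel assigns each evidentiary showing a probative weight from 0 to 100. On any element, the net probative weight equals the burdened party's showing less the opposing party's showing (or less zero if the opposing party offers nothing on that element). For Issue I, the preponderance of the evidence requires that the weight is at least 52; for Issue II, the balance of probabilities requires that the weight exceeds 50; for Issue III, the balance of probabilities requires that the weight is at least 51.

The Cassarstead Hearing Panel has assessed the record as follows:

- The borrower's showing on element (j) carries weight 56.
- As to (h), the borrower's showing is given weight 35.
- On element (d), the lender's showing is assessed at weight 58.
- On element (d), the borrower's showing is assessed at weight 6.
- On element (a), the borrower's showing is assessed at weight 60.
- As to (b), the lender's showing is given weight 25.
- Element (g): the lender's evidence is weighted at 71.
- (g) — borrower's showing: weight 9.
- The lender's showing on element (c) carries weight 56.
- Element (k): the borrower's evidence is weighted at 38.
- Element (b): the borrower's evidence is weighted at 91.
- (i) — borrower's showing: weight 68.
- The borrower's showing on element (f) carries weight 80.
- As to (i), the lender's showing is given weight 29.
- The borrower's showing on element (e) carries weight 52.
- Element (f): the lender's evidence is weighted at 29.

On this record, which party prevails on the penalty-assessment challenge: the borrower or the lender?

— Issue I —
Stage I.1 — burden on borrower; standard: the preponderance of the evidence (weight is at least 52).
    (a): 60 ≥ 52 [met]
    (b): 91 − 25 = 66 ≥ 52 [met]
  Stage I.1 is satisfied; the onus moves to the lender.
Stage I.2 — burden on lender; standard: the preponderance of the evidence (weight is at least 52).
    (c): 56 ≥ 52 [met]
    (d): 58 − 6 = 52 ≥ 52 [met]
  All elements met at the final stage.
With every stage satisfied, the lender prevails on this issue.
— Issue II —
Stage II.1 — burden on borrower; standard: the balance of probabilities (weight exceeds 50).
    (e): 52 > 50 [met]
    (f): 80 − 29 = 51 > 50 [met]
  The borrower carries Stage II.1; the lender now bears the burden.
Stage II.2 — burden on lender; standard: the balance of probabilities (weight exceeds 50).
    (g): 71 − 9 = 62 > 50 [met]
  The lender carries the last stage.
Every stage carried; the lender prevails on this issue.
— Issue III —
Stage III.1 — burden on borrower; standard: the balance of probabilities (weight is at least 51).
    (h): 35 < 51 [not met]
  Not every element is met, so the borrower fails to carry Stage III.1.
The lender prevails on this issue.
Per-issue: Issue I → lender; Issue II → lender; Issue III → lender. The borrower must prevail on at least one issue; overall, the lender prevails.

lender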